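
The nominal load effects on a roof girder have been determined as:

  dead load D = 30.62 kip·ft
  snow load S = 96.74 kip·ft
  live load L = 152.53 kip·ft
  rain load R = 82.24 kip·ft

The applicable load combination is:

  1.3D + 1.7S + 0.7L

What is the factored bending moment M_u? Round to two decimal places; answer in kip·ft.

311.04 kip·ft

1.3(30.62) + 1.7(96.74) + 0.7(152.53) = 311.04
M_u = 311.04 kip·ft.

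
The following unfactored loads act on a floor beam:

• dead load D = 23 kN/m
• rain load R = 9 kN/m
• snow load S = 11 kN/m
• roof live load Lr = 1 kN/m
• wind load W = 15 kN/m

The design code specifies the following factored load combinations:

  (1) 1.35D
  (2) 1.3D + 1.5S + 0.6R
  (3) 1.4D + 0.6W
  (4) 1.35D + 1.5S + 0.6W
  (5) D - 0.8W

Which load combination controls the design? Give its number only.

(1) 1.35(23) = 31.05
(2) 1.3(23) + 1.5(11) + 0.6(9) = 29.90 + 16.50 + 5.40 = 51.80
(3) 1.4(23) + 0.6(15) = 32.20 + 9.00 = 41.20
(4) 1.35(23) + 1.5(11) + 0.6(15) = 31.05 + 16.50 + 9.00 = 56.55
(5) 1.0(23) - 0.8(15) = 23.00 - 12.00 = 11.00
The largest value is 56.55 kN/m from combination 4.

Combination 4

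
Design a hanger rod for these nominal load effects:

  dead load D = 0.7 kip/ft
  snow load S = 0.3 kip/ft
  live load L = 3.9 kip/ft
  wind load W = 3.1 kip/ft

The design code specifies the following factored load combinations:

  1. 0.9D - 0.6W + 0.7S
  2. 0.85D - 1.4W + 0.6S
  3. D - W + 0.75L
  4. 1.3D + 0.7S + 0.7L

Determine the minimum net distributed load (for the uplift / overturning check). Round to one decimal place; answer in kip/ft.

1. 0.9(0.7) - 0.6(3.1) + 0.7(0.3) = -1.0
2. 0.85(0.7) - 1.4(3.1) + 0.6(0.3) = -3.6
3. 1.0(0.7) - 1.0(3.1) + 0.75(3.9) = 0.7 - 3.1 + 2.9 = 0.5
4. 1.3(0.7) + 0.7(0.3) + 0.7(3.9) = 3.9
Combination 2 gives the minimum: -3.6 kip/ft.

-3.6 kip/ft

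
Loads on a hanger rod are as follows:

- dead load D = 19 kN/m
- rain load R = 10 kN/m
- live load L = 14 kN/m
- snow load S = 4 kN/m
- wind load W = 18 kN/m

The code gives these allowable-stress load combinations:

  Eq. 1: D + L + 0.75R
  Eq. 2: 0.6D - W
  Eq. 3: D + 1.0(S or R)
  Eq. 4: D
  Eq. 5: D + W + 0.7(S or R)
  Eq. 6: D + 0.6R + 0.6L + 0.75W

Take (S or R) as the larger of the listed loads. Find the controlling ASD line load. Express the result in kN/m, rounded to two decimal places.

(S or R) → R = 10 kN/m.
Eq. 1: 1.0(19) + 1.0(14) + 0.75(10) = 19.00 + 14.00 + 7.50 = 40.50
Eq. 2: 0.6(19) - 1.0(18) = 11.40 - 18.00 = -6.60
Eq. 3: 1.0(19) + 1.0(10) = 19.00 + 10.00 = 29.00
Eq. 4: 1.0(19) = 19.00
Eq. 5: 1.0(19) + 1.0(18) + 0.7(10) = 19.00 + 18.00 + 7.00 = 44.00
Eq. 6: 1.0(19) + 0.6(10) + 0.6(14) + 0.75(18) = 19.00 + 6.00 + 8.40 + 13.50 = 46.90
Combination 6 governs: w = 46.90 kN/m.

46.90 kN/m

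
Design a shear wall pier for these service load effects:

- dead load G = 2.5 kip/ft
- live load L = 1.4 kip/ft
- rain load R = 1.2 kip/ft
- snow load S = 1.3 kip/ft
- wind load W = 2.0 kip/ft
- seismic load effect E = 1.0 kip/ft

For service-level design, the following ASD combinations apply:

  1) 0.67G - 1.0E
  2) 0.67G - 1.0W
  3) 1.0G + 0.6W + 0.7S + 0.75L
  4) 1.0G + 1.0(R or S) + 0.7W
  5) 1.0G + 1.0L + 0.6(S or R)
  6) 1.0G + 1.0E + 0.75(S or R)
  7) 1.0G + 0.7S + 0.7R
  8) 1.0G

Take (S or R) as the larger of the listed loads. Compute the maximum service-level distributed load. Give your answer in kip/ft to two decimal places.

5.66 kip/ft

(R or S) → S = 1.3 kip/ft; (S or R) → S = 1.3 kip/ft.
1) 0.67(2.5) - 1.0(1.0) = 0.68
2) 0.67(2.5) - 1.0(2.0) = -0.33
3) 1.0(2.5) + 0.6(2.0) + 0.7(1.3) + 0.75(1.4) = 5.66
4) 1.0(2.5) + 1.0(1.3) + 0.7(2.0) = 5.20
5) 1.0(2.5) + 1.0(1.4) + 0.6(1.3) = 4.68
6) 1.0(2.5) + 1.0(1.0) + 0.75(1.3) = 4.48
7) 1.0(2.5) + 0.7(1.3) + 0.7(1.2) = 4.25
8) 1.0(2.5) = 2.50
Combination 3 governs: w = 5.66 kip/ft.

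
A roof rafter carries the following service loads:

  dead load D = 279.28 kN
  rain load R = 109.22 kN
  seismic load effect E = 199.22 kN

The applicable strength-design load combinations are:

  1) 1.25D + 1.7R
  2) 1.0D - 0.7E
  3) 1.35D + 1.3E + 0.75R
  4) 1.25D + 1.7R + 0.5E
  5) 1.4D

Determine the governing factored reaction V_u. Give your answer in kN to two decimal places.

717.93 kN

1) 1.25(279.28) + 1.7(109.22) = 349.10 + 185.67 = 534.77
2) 1.0(279.28) - 0.7(199.22) = 279.28 - 139.45 = 139.83
3) 1.35(279.28) + 1.3(199.22) + 0.75(109.22) = 717.93
4) 1.25(279.28) + 1.7(109.22) + 0.5(199.22) = 349.10 + 185.67 + 99.61 = 634.38
5) 1.4(279.28) = 390.99
The controlling combination is 3, giving 717.93 kN.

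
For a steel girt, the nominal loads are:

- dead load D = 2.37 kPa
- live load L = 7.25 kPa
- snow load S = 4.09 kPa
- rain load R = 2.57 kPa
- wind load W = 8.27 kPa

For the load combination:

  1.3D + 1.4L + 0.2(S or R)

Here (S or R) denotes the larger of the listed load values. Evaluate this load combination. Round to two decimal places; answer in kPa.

(S or R) → S = 4.09 kPa.
1.3(2.37) + 1.4(7.25) + 0.2(4.09) = 3.08 + 10.15 + 0.82 = 14.05
p_u = 14.05 kPa.

14.05 kPa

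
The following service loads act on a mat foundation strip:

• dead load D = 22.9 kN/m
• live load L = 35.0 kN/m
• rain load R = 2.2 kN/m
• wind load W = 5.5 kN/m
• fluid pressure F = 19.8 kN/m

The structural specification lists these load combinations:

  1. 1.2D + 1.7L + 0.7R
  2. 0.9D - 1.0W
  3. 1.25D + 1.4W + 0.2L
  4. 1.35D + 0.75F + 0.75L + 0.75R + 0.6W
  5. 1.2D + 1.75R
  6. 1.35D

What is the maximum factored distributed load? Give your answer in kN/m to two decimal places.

88.52 kN/m

1. 1.2(22.9) + 1.7(35.0) + 0.7(2.2) = 27.48 + 59.50 + 1.54 = 88.52
2. 0.9(22.9) - 1.0(5.5) = 20.61 - 5.50 = 15.11
3. 1.25(22.9) + 1.4(5.5) + 0.2(35.0) = 28.63 + 7.70 + 7.00 = 43.33
4. 1.35(22.9) + 0.75(19.8) + 0.75(35.0) + 0.75(2.2) + 0.6(5.5) = 30.92 + 14.85 + 26.25 + 1.65 + 3.30 = 76.97
5. 1.2(22.9) + 1.75(2.2) = 27.48 + 3.85 = 31.33
6. 1.35(22.9) = 30.92
The controlling combination is 1, giving 88.52 kN/m.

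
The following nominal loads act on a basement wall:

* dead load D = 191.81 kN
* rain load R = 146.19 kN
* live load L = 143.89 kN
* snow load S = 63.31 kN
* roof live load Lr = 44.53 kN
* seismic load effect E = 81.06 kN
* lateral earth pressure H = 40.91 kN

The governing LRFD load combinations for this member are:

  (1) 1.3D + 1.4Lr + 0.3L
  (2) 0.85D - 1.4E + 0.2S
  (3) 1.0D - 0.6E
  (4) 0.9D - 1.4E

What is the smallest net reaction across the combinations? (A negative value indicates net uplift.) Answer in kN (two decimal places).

59.15 kN

(1) 1.3(191.81) + 1.4(44.53) + 0.3(143.89) = 249.35 + 62.34 + 43.17 = 354.86
(2) 0.85(191.81) - 1.4(81.06) + 0.2(63.31) = 163.04 - 113.48 + 12.66 = 62.22
(3) 1.0(191.81) - 0.6(81.06) = 191.81 - 48.64 = 143.17
(4) 0.9(191.81) - 1.4(81.06) = 172.63 - 113.48 = 59.15
Combination 4 gives the minimum: 59.15 kN.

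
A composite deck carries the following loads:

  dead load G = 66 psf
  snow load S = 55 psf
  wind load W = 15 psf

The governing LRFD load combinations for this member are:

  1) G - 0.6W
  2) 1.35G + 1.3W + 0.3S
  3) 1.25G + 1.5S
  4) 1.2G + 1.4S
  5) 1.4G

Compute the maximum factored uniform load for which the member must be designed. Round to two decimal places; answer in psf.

1) 1.0(66) - 0.6(15) = 57.00
2) 1.35(66) + 1.3(15) + 0.3(55) = 125.10
3) 1.25(66) + 1.5(55) = 165.00
4) 1.2(66) + 1.4(55) = 156.20
5) 1.4(66) = 92.40
The controlling combination is 3, giving 165.00 psf.

165.00 psf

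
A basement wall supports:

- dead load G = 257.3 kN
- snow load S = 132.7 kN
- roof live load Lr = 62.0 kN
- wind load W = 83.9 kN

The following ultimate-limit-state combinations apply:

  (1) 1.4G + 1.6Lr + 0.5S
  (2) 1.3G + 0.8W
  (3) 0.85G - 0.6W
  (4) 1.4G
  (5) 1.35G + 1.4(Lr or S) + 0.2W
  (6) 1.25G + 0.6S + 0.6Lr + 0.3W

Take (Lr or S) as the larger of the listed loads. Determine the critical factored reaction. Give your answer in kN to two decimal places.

(Lr or S) → S = 132.7 kN.
(1) 1.4(257.3) + 1.6(62.0) + 0.5(132.7) = 360.22 + 99.20 + 66.35 = 525.77
(2) 1.3(257.3) + 0.8(83.9) = 334.49 + 67.12 = 401.61
(3) 0.85(257.3) - 0.6(83.9) = 218.71 - 50.34 = 168.37
(4) 1.4(257.3) = 360.22
(5) 1.35(257.3) + 1.4(132.7) + 0.2(83.9) = 347.36 + 185.78 + 16.78 = 549.92
(6) 1.25(257.3) + 0.6(132.7) + 0.6(62.0) + 0.3(83.9) = 321.63 + 79.62 + 37.20 + 25.17 = 463.62
Maximum is from combination 5.

549.92 kN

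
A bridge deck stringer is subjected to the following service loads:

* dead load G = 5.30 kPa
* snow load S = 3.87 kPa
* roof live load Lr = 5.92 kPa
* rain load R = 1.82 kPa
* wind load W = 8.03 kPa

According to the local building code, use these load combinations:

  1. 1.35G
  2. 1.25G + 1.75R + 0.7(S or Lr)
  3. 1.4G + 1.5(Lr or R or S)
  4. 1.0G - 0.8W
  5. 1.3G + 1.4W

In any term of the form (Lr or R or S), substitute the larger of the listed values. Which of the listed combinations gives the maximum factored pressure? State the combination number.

(S or Lr) → Lr = 5.92 kPa; (Lr or R or S) → Lr = 5.92 kPa.
1. 1.35(5.30) = 7.16
2. 1.25(5.30) + 1.75(1.82) + 0.7(5.92) = 13.95
3. 1.4(5.30) + 1.5(5.92) = 7.42 + 8.88 = 16.30
4. 1.0(5.30) - 0.8(8.03) = 5.30 - 6.42 = -1.12
5. 1.3(5.30) + 1.4(8.03) = 6.89 + 11.24 = 18.13
The largest value is 18.13 kPa from combination 5.

Combination 5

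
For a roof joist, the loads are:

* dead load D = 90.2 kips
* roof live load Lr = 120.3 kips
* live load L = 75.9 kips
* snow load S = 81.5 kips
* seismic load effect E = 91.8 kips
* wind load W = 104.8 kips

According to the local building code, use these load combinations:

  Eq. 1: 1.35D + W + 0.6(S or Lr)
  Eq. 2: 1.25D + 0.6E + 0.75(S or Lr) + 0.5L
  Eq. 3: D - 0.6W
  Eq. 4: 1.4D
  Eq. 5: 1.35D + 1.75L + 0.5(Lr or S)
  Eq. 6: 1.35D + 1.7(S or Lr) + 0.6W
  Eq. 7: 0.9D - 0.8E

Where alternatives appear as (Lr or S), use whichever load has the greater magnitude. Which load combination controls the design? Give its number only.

(S or Lr) → Lr = 120.3 kips; (Lr or S) → Lr = 120.3 kips.
Eq. 1: 1.35(90.2) + 1.0(104.8) + 0.6(120.3) = 121.8 + 104.8 + 72.2 = 298.8
Eq. 2: 1.25(90.2) + 0.6(91.8) + 0.75(120.3) + 0.5(75.9) = 296.0
Eq. 3: 1.0(90.2) - 0.6(104.8) = 90.2 - 62.9 = 27.3
Eq. 4: 1.4(90.2) = 126.3
Eq. 5: 1.35(90.2) + 1.75(75.9) + 0.5(120.3) = 314.7
Eq. 6: 1.35(90.2) + 1.7(120.3) + 0.6(104.8) = 121.8 + 204.5 + 62.9 = 389.2
Eq. 7: 0.9(90.2) - 0.8(91.8) = 7.7
The largest value is 389.2 kips from combination 6.

Combination 6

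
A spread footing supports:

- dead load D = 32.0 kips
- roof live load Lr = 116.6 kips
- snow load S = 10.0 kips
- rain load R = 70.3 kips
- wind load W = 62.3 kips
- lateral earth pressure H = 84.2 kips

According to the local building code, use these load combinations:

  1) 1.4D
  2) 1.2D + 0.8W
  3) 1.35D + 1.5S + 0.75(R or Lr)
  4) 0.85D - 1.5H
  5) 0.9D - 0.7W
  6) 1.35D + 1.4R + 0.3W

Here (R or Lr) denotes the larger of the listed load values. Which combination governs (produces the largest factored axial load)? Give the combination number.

(R or Lr) → Lr = 116.6 kips.
1) 1.4(32.0) = 44.80
2) 1.2(32.0) + 0.8(62.3) = 38.40 + 49.84 = 88.24
3) 1.35(32.0) + 1.5(10.0) + 0.75(116.6) = 43.20 + 15.00 + 87.45 = 145.65
4) 0.85(32.0) - 1.5(84.2) = 27.20 - 126.30 = -99.10
5) 0.9(32.0) - 0.7(62.3) = 28.80 - 43.61 = -14.81
6) 1.35(32.0) + 1.4(70.3) + 0.3(62.3) = 43.20 + 98.42 + 18.69 = 160.31
The largest value is 160.31 kips from combination 6.

Combination 6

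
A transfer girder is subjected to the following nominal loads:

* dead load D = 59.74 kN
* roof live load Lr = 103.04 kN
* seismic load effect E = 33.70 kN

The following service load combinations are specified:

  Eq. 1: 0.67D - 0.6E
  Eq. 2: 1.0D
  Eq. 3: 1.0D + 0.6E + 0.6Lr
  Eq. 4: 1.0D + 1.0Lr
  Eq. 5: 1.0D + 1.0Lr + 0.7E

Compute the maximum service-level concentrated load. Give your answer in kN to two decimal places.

186.37 kN

Eq. 1: 0.67(59.74) - 0.6(33.70) = 40.03 - 20.22 = 19.81
Eq. 2: 1.0(59.74) = 59.74
Eq. 3: 1.0(59.74) + 0.6(33.70) + 0.6(103.04) = 59.74 + 20.22 + 61.82 = 141.78
Eq. 4: 1.0(59.74) + 1.0(103.04) = 59.74 + 103.04 = 162.78
Eq. 5: 1.0(59.74) + 1.0(103.04) + 0.7(33.70) = 59.74 + 103.04 + 23.59 = 186.37
Maximum is from combination 5.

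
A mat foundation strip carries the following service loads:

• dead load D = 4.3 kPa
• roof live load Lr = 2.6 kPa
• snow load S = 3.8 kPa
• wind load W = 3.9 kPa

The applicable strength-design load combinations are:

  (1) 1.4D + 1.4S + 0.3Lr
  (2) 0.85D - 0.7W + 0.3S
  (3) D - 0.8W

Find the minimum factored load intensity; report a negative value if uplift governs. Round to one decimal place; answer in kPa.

(1) 1.4(4.3) + 1.4(3.8) + 0.3(2.6) = 12.1
(2) 0.85(4.3) - 0.7(3.9) + 0.3(3.8) = 2.1
(3) 1.0(4.3) - 0.8(3.9) = 1.2
Combination 3 gives the minimum: 1.2 kPa.

1.2 kPa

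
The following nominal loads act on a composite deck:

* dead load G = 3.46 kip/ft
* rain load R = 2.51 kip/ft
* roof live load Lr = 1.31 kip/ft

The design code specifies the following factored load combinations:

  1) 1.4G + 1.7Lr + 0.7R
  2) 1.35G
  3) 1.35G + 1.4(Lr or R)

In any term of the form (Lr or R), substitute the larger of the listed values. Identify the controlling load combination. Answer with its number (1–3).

(Lr or R) → R = 2.51 kip/ft.
1) 1.4(3.46) + 1.7(1.31) + 0.7(2.51) = 8.83
2) 1.35(3.46) = 4.67
3) 1.35(3.46) + 1.4(2.51) = 8.19
The largest value is 8.83 kip/ft from combination 1.

Combination 1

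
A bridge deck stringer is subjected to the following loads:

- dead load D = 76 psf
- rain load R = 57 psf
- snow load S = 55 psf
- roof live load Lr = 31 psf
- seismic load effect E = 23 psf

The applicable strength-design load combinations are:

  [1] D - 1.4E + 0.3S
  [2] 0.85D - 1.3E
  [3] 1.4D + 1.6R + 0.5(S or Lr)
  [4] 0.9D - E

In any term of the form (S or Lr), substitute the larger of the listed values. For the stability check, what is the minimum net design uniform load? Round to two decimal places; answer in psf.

(S or Lr) → S = 55 psf.
[1] 1.0(76) - 1.4(23) + 0.3(55) = 76.00 - 32.20 + 16.50 = 60.30
[2] 0.85(76) - 1.3(23) = 64.60 - 29.90 = 34.70
[3] 1.4(76) + 1.6(57) + 0.5(55) = 106.40 + 91.20 + 27.50 = 225.10
[4] 0.9(76) - 1.0(23) = 68.40 - 23.00 = 45.40
Combination 2 gives the minimum: 34.70 psf.

34.70 psf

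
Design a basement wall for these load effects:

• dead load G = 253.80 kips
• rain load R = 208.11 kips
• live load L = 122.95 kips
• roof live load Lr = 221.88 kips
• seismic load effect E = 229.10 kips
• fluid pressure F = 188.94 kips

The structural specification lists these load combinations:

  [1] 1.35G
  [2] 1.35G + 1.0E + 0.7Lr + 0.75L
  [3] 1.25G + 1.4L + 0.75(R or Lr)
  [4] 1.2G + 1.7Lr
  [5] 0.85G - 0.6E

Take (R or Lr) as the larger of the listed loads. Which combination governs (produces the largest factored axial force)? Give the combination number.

Combination 2

(R or Lr) → Lr = 221.88 kips.
[1] 1.35(253.80) = 342.63
[2] 1.35(253.80) + 1.0(229.10) + 0.7(221.88) + 0.75(122.95) = 342.63 + 229.10 + 155.32 + 92.21 = 819.26
[3] 1.25(253.80) + 1.4(122.95) + 0.75(221.88) = 317.25 + 172.13 + 166.41 = 655.79
[4] 1.2(253.80) + 1.7(221.88) = 304.56 + 377.20 = 681.76
[5] 0.85(253.80) - 0.6(229.10) = 215.73 - 137.46 = 78.27
The largest value is 819.26 kips from combination 2.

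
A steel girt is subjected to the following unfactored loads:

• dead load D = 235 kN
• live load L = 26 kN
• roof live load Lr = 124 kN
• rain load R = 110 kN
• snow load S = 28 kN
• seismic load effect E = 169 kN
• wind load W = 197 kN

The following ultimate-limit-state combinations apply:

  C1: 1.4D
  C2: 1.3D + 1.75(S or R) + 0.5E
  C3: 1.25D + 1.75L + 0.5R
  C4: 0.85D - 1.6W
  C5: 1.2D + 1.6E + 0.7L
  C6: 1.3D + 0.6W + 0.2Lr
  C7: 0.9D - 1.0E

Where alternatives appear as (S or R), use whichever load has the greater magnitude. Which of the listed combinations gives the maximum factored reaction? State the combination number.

(S or R) → R = 110 kN.
C1: 1.4(235) = 329.00
C2: 1.3(235) + 1.75(110) + 0.5(169) = 305.50 + 192.50 + 84.50 = 582.50
C3: 1.25(235) + 1.75(26) + 0.5(110) = 293.75 + 45.50 + 55.00 = 394.25
C4: 0.85(235) - 1.6(197) = 199.75 - 315.20 = -115.45
C5: 1.2(235) + 1.6(169) + 0.7(26) = 282.00 + 270.40 + 18.20 = 570.60
C6: 1.3(235) + 0.6(197) + 0.2(124) = 305.50 + 118.20 + 24.80 = 448.50
C7: 0.9(235) - 1.0(169) = 211.50 - 169.00 = 42.50
The largest value is 582.50 kN from combination 2.

Combination 2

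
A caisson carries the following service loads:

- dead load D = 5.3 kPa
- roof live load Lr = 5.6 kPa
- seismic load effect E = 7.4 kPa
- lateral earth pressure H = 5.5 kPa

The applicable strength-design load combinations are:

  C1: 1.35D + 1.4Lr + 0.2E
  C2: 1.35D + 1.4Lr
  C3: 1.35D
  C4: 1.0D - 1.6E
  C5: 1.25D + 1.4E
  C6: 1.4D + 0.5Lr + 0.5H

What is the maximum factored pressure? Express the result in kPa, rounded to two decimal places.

16.99 kPa

C1: 1.35(5.3) + 1.4(5.6) + 0.2(7.4) = 16.48
C2: 1.35(5.3) + 1.4(5.6) = 15.00
C3: 1.35(5.3) = 7.16
C4: 1.0(5.3) - 1.6(7.4) = -6.54
C5: 1.25(5.3) + 1.4(7.4) = 16.99
C6: 1.4(5.3) + 0.5(5.6) + 0.5(5.5) = 12.97
The controlling combination is 5, giving 16.99 kPa.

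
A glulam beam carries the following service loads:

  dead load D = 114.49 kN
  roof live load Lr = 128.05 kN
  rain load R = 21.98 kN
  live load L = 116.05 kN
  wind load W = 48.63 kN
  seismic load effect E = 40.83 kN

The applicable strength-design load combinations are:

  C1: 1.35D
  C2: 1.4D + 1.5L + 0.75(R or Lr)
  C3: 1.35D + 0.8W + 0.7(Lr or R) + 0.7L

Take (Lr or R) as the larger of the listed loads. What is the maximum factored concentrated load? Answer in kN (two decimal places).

430.40 kN

(R or Lr) → Lr = 128.05 kN; (Lr or R) → Lr = 128.05 kN.
C1: 1.35(114.49) = 154.56
C2: 1.4(114.49) + 1.5(116.05) + 0.75(128.05) = 430.40
C3: 1.35(114.49) + 0.8(48.63) + 0.7(128.05) + 0.7(116.05) = 154.56 + 38.90 + 89.64 + 81.24 = 364.34
Combination 2 governs: P_u = 430.40 kN.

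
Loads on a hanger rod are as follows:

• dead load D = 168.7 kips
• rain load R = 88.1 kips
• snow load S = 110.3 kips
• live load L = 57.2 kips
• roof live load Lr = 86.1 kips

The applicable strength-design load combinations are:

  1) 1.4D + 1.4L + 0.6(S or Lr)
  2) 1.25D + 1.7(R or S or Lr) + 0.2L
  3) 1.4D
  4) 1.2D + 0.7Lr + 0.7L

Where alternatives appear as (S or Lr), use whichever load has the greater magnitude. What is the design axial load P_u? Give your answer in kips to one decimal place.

(S or Lr) → S = 110.3 kips; (R or S or Lr) → S = 110.3 kips.
1) 1.4(168.7) + 1.4(57.2) + 0.6(110.3) = 382.4
2) 1.25(168.7) + 1.7(110.3) + 0.2(57.2) = 210.9 + 187.5 + 11.4 = 409.8
3) 1.4(168.7) = 236.2
4) 1.2(168.7) + 0.7(86.1) + 0.7(57.2) = 302.8
The controlling combination is 2, giving 409.8 kips.

409.8 kips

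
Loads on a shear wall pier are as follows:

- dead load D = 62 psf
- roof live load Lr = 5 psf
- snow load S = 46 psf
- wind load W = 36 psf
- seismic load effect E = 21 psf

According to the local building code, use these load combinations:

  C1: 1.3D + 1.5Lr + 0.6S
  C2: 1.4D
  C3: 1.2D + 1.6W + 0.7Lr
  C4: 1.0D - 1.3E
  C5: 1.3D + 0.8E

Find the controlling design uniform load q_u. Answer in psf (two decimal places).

C1: 1.3(62) + 1.5(5) + 0.6(46) = 80.60 + 7.50 + 27.60 = 115.70
C2: 1.4(62) = 86.80
C3: 1.2(62) + 1.6(36) + 0.7(5) = 74.40 + 57.60 + 3.50 = 135.50
C4: 1.0(62) - 1.3(21) = 62.00 - 27.30 = 34.70
C5: 1.3(62) + 0.8(21) = 80.60 + 16.80 = 97.40
Maximum is from combination 3.

135.50 psf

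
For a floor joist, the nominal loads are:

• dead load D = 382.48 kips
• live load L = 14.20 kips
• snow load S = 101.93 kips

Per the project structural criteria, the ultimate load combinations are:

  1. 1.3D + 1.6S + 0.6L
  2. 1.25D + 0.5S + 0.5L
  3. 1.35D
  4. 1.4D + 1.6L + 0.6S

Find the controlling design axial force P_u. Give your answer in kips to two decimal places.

1. 1.3(382.48) + 1.6(101.93) + 0.6(14.20) = 497.22 + 163.09 + 8.52 = 668.83
2. 1.25(382.48) + 0.5(101.93) + 0.5(14.20) = 478.10 + 50.97 + 7.10 = 536.17
3. 1.35(382.48) = 516.35
4. 1.4(382.48) + 1.6(14.20) + 0.6(101.93) = 535.47 + 22.72 + 61.16 = 619.35
Combination 1 governs: P_u = 668.83 kips.

668.83 kips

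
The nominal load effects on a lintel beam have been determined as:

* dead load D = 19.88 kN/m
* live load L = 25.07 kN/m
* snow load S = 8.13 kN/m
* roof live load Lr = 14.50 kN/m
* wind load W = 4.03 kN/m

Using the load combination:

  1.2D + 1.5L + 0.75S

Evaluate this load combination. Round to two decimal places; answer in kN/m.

67.56 kN/m

1.2(19.88) + 1.5(25.07) + 0.75(8.13) = 67.56
w_u = 67.56 kN/m.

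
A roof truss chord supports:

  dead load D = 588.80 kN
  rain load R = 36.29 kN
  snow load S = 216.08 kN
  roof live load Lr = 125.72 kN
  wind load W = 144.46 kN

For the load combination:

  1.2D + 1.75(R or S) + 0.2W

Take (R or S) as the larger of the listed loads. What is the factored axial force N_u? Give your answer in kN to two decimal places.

(R or S) → S = 216.08 kN.
1.2(588.80) + 1.75(216.08) + 0.2(144.46) = 706.56 + 378.14 + 28.89 = 1113.59
N_u = 1113.59 kN.

1113.59 kN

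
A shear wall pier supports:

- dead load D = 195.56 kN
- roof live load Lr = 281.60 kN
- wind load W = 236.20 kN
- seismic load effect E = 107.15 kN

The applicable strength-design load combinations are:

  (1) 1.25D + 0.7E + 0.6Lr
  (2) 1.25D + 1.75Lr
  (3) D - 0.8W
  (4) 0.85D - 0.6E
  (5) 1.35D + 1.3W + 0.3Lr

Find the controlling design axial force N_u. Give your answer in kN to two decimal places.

737.25 kN

(1) 1.25(195.56) + 0.7(107.15) + 0.6(281.60) = 488.42
(2) 1.25(195.56) + 1.75(281.60) = 737.25
(3) 1.0(195.56) - 0.8(236.20) = 6.60
(4) 0.85(195.56) - 0.6(107.15) = 101.94
(5) 1.35(195.56) + 1.3(236.20) + 0.3(281.60) = 655.55
Combination 2 governs: N_u = 737.25 kN.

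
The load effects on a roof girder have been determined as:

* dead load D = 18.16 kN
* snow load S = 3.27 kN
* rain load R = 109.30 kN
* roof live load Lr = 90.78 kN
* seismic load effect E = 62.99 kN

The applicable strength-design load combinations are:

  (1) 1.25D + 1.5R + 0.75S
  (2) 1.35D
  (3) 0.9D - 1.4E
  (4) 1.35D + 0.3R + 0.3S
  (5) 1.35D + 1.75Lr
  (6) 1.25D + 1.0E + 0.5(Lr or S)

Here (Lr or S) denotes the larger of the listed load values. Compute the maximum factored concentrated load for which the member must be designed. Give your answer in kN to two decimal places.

(Lr or S) → Lr = 90.78 kN.
(1) 1.25(18.16) + 1.5(109.30) + 0.75(3.27) = 189.10
(2) 1.35(18.16) = 24.52
(3) 0.9(18.16) - 1.4(62.99) = -71.84
(4) 1.35(18.16) + 0.3(109.30) + 0.3(3.27) = 58.29
(5) 1.35(18.16) + 1.75(90.78) = 183.38
(6) 1.25(18.16) + 1.0(62.99) + 0.5(90.78) = 131.08
Maximum is from combination 1.

189.10 kN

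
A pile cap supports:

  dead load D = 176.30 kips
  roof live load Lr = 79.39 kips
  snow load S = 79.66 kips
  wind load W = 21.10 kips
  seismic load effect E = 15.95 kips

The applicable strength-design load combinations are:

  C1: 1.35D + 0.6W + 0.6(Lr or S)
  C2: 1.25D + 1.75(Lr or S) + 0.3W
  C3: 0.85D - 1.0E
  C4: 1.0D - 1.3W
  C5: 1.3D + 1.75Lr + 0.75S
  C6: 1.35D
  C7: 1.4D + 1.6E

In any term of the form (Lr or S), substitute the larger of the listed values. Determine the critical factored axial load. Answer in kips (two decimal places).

(Lr or S) → S = 79.66 kips.
C1: 1.35(176.30) + 0.6(21.10) + 0.6(79.66) = 298.46
C2: 1.25(176.30) + 1.75(79.66) + 0.3(21.10) = 366.11
C3: 0.85(176.30) - 1.0(15.95) = 149.86 - 15.95 = 133.91
C4: 1.0(176.30) - 1.3(21.10) = 176.30 - 27.43 = 148.87
C5: 1.3(176.30) + 1.75(79.39) + 0.75(79.66) = 229.19 + 138.93 + 59.75 = 427.87
C6: 1.35(176.30) = 238.01
C7: 1.4(176.30) + 1.6(15.95) = 246.82 + 25.52 = 272.34
Maximum is from combination 5.

427.87 kips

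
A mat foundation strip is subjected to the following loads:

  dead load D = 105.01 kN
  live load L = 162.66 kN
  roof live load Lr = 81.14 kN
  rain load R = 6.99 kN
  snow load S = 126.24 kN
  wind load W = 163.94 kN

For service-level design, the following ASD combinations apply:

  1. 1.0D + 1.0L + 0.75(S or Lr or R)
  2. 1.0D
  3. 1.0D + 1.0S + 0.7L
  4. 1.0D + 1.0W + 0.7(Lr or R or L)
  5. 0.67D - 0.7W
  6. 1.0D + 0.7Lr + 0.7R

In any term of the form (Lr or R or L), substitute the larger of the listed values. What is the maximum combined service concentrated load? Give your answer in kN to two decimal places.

382.81 kN

(S or Lr or R) → S = 126.24 kN; (Lr or R or L) → L = 162.66 kN.
1. 1.0(105.01) + 1.0(162.66) + 0.75(126.24) = 362.35
2. 1.0(105.01) = 105.01
3. 1.0(105.01) + 1.0(126.24) + 0.7(162.66) = 345.11
4. 1.0(105.01) + 1.0(163.94) + 0.7(162.66) = 382.81
5. 0.67(105.01) - 0.7(163.94) = -44.40
6. 1.0(105.01) + 0.7(81.14) + 0.7(6.99) = 166.70
The controlling combination is 4, giving 382.81 kN.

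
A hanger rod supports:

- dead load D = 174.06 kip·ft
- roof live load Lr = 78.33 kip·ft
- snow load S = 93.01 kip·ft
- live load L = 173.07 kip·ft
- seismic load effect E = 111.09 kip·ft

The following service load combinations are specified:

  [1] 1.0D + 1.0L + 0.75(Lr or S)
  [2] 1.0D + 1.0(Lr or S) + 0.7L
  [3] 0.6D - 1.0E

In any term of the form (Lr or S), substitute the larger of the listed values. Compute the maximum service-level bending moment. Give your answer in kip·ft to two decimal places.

416.89 kip·ft

(Lr or S) → S = 93.01 kip·ft.
[1] 1.0(174.06) + 1.0(173.07) + 0.75(93.01) = 174.06 + 173.07 + 69.76 = 416.89
[2] 1.0(174.06) + 1.0(93.01) + 0.7(173.07) = 174.06 + 93.01 + 121.15 = 388.22
[3] 0.6(174.06) - 1.0(111.09) = 104.44 - 111.09 = -6.65
The controlling combination is 1, giving 416.89 kip·ft.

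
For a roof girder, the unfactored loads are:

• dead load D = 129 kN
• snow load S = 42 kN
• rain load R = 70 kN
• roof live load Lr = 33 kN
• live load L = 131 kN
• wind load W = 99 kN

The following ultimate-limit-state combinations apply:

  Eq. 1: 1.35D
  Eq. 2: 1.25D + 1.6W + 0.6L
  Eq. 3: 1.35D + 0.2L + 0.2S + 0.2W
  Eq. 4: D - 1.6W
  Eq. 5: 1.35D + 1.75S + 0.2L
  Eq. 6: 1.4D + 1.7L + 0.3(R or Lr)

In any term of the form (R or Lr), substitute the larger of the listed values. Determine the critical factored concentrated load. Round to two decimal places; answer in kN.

(R or Lr) → R = 70 kN.
Eq. 1: 1.35(129) = 174.15
Eq. 2: 1.25(129) + 1.6(99) + 0.6(131) = 161.25 + 158.40 + 78.60 = 398.25
Eq. 3: 1.35(129) + 0.2(131) + 0.2(42) + 0.2(99) = 174.15 + 26.20 + 8.40 + 19.80 = 228.55
Eq. 4: 1.0(129) - 1.6(99) = 129.00 - 158.40 = -29.40
Eq. 5: 1.35(129) + 1.75(42) + 0.2(131) = 174.15 + 73.50 + 26.20 = 273.85
Eq. 6: 1.4(129) + 1.7(131) + 0.3(70) = 180.60 + 222.70 + 21.00 = 424.30
Combination 6 governs: P_u = 424.30 kN.

424.30 kN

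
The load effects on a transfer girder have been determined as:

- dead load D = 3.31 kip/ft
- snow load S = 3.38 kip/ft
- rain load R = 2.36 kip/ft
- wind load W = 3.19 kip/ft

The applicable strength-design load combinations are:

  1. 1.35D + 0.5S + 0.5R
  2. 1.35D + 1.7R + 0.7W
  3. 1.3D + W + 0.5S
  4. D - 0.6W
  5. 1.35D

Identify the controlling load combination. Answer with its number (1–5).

1. 1.35(3.31) + 0.5(3.38) + 0.5(2.36) = 4.47 + 1.69 + 1.18 = 7.34
2. 1.35(3.31) + 1.7(2.36) + 0.7(3.19) = 4.47 + 4.01 + 2.23 = 10.71
3. 1.3(3.31) + 1.0(3.19) + 0.5(3.38) = 4.30 + 3.19 + 1.69 = 9.18
4. 1.0(3.31) - 0.6(3.19) = 3.31 - 1.91 = 1.40
5. 1.35(3.31) = 4.47
The largest value is 10.71 kip/ft from combination 2.

Combination 2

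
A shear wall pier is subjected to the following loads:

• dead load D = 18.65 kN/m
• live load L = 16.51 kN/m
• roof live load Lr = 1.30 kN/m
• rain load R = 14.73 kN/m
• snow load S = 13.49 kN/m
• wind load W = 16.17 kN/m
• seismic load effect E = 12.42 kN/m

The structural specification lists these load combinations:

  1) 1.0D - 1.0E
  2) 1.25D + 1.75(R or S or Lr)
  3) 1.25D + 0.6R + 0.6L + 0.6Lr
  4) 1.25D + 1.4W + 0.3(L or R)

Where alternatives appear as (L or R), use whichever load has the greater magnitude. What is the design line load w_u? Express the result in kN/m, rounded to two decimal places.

(R or S or Lr) → R = 14.73 kN/m; (L or R) → L = 16.51 kN/m.
1) 1.0(18.65) - 1.0(12.42) = 18.65 - 12.42 = 6.23
2) 1.25(18.65) + 1.75(14.73) = 23.31 + 25.78 = 49.09
3) 1.25(18.65) + 0.6(14.73) + 0.6(16.51) + 0.6(1.30) = 23.31 + 8.84 + 9.91 + 0.78 = 42.84
4) 1.25(18.65) + 1.4(16.17) + 0.3(16.51) = 23.31 + 22.64 + 4.95 = 50.90
Combination 4 governs: w_u = 50.90 kN/m.

50.90 kN/m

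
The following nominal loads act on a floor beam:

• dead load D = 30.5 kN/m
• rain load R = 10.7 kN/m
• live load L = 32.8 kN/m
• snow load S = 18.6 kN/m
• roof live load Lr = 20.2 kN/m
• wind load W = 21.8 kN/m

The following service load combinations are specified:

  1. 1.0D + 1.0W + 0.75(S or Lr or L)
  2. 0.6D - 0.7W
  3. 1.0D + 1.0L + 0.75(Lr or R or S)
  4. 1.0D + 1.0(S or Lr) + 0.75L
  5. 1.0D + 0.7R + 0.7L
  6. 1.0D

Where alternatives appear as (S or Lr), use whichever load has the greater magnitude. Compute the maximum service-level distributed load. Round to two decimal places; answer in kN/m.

(S or Lr or L) → L = 32.8 kN/m; (Lr or R or S) → Lr = 20.2 kN/m; (S or Lr) → Lr = 20.2 kN/m.
1. 1.0(30.5) + 1.0(21.8) + 0.75(32.8) = 76.90
2. 0.6(30.5) - 0.7(21.8) = 3.04
3. 1.0(30.5) + 1.0(32.8) + 0.75(20.2) = 78.45
4. 1.0(30.5) + 1.0(20.2) + 0.75(32.8) = 75.30
5. 1.0(30.5) + 0.7(10.7) + 0.7(32.8) = 60.95
6. 1.0(30.5) = 30.50
Combination 3 governs: w = 78.45 kN/m.

78.45 kN/m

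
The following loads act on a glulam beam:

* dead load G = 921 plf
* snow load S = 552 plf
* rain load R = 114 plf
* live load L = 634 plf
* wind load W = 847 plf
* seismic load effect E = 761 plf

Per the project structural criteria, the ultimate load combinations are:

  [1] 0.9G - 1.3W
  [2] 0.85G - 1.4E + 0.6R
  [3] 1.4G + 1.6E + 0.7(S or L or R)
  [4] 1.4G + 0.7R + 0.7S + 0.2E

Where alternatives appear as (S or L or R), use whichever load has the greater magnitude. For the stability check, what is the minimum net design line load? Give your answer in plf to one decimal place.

-272.2 plf

(S or L or R) → L = 634 plf.
[1] 0.9(921) - 1.3(847) = 828.9 - 1101.1 = -272.2
[2] 0.85(921) - 1.4(761) + 0.6(114) = -214.2
[3] 1.4(921) + 1.6(761) + 0.7(634) = 1289.4 + 1217.6 + 443.8 = 2950.8
[4] 1.4(921) + 0.7(114) + 0.7(552) + 0.2(761) = 1289.4 + 79.8 + 386.4 + 152.2 = 1907.8
Combination 1 gives the minimum: -272.2 plf.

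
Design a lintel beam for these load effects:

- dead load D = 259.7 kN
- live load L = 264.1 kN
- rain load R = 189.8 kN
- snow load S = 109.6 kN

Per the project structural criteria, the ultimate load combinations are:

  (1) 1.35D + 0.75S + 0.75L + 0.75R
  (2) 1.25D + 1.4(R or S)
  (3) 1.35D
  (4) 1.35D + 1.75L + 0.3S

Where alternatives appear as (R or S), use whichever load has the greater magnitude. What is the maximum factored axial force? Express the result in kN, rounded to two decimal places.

845.65 kN

(R or S) → R = 189.8 kN.
(1) 1.35(259.7) + 0.75(109.6) + 0.75(264.1) + 0.75(189.8) = 773.22
(2) 1.25(259.7) + 1.4(189.8) = 590.35
(3) 1.35(259.7) = 350.60
(4) 1.35(259.7) + 1.75(264.1) + 0.3(109.6) = 845.65
The controlling combination is 4, giving 845.65 kN.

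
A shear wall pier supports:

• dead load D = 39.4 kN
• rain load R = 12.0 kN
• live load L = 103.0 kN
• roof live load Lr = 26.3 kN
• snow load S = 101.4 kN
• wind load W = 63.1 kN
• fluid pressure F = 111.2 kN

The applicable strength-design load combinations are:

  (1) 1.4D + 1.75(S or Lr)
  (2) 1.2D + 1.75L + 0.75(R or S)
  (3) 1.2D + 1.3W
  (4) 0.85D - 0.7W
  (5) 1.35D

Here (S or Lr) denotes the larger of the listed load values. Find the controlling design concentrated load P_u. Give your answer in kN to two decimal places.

303.58 kN

(S or Lr) → S = 101.4 kN; (R or S) → S = 101.4 kN.
(1) 1.4(39.4) + 1.75(101.4) = 55.16 + 177.45 = 232.61
(2) 1.2(39.4) + 1.75(103.0) + 0.75(101.4) = 47.28 + 180.25 + 76.05 = 303.58
(3) 1.2(39.4) + 1.3(63.1) = 47.28 + 82.03 = 129.31
(4) 0.85(39.4) - 0.7(63.1) = 33.49 - 44.17 = -10.68
(5) 1.35(39.4) = 53.19
Maximum is from combination 2.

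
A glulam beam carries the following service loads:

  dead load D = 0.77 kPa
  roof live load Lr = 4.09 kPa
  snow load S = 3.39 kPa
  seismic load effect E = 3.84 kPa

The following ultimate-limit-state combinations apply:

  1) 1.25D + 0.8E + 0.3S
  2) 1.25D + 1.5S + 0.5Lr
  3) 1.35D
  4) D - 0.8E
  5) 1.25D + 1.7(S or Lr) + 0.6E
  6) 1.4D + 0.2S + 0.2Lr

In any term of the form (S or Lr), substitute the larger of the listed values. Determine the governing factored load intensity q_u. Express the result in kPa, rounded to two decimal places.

10.22 kPa

(S or Lr) → Lr = 4.09 kPa.
1) 1.25(0.77) + 0.8(3.84) + 0.3(3.39) = 0.96 + 3.07 + 1.02 = 5.05
2) 1.25(0.77) + 1.5(3.39) + 0.5(4.09) = 8.09
3) 1.35(0.77) = 1.04
4) 1.0(0.77) - 0.8(3.84) = 0.77 - 3.07 = -2.30
5) 1.25(0.77) + 1.7(4.09) + 0.6(3.84) = 10.22
6) 1.4(0.77) + 0.2(3.39) + 0.2(4.09) = 2.57
Maximum is from combination 5.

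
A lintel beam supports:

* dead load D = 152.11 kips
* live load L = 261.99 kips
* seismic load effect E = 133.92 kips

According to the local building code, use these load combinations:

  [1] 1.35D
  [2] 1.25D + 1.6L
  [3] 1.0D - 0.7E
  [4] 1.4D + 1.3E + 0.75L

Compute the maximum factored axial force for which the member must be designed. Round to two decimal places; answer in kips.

[1] 1.35(152.11) = 205.35
[2] 1.25(152.11) + 1.6(261.99) = 190.14 + 419.18 = 609.32
[3] 1.0(152.11) - 0.7(133.92) = 152.11 - 93.74 = 58.37
[4] 1.4(152.11) + 1.3(133.92) + 0.75(261.99) = 212.95 + 174.10 + 196.49 = 583.54
Maximum is from combination 2.

609.32 kips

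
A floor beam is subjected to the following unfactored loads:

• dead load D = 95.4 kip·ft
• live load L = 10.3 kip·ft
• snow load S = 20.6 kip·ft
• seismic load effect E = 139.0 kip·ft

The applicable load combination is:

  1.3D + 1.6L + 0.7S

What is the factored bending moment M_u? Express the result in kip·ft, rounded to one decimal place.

154.9 kip·ft

1.3(95.4) + 1.6(10.3) + 0.7(20.6) = 154.9
M_u = 154.9 kip·ft.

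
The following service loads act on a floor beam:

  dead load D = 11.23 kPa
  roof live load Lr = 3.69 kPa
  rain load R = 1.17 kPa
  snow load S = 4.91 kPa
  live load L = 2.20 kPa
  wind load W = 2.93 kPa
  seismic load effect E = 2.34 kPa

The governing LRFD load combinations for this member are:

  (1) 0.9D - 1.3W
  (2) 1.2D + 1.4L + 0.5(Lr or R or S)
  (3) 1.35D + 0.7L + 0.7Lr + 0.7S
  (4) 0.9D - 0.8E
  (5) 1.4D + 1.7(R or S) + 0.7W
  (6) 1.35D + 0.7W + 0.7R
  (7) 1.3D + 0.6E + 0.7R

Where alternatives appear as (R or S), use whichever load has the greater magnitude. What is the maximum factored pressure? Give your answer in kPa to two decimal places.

(Lr or R or S) → S = 4.91 kPa; (R or S) → S = 4.91 kPa.
(1) 0.9(11.23) - 1.3(2.93) = 10.11 - 3.81 = 6.30
(2) 1.2(11.23) + 1.4(2.20) + 0.5(4.91) = 19.01
(3) 1.35(11.23) + 0.7(2.20) + 0.7(3.69) + 0.7(4.91) = 15.16 + 1.54 + 2.58 + 3.44 = 22.72
(4) 0.9(11.23) - 0.8(2.34) = 10.11 - 1.87 = 8.24
(5) 1.4(11.23) + 1.7(4.91) + 0.7(2.93) = 15.72 + 8.35 + 2.05 = 26.12
(6) 1.35(11.23) + 0.7(2.93) + 0.7(1.17) = 15.16 + 2.05 + 0.82 = 18.03
(7) 1.3(11.23) + 0.6(2.34) + 0.7(1.17) = 14.60 + 1.40 + 0.82 = 16.82
Combination 5 governs: p_u = 26.12 kPa.

26.12 kPa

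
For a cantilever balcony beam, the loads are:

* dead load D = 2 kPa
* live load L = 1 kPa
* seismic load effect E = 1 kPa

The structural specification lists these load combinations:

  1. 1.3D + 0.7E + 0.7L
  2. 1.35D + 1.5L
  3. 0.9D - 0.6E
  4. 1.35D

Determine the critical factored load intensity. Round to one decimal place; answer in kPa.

4.2 kPa

1. 1.3(2) + 0.7(1) + 0.7(1) = 2.6 + 0.7 + 0.7 = 4.0
2. 1.35(2) + 1.5(1) = 2.7 + 1.5 = 4.2
3. 0.9(2) - 0.6(1) = 1.8 - 0.6 = 1.2
4. 1.35(2) = 2.7
Maximum is from combination 2.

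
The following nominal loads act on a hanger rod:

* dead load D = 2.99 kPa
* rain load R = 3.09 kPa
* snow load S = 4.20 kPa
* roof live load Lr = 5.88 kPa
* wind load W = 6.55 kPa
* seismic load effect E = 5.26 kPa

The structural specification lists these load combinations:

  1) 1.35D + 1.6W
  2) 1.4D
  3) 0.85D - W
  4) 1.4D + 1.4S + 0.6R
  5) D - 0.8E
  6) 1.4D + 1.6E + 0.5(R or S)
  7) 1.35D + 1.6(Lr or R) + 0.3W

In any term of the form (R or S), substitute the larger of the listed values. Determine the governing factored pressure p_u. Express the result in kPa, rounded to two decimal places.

(R or S) → S = 4.20 kPa; (Lr or R) → Lr = 5.88 kPa.
1) 1.35(2.99) + 1.6(6.55) = 14.52
2) 1.4(2.99) = 4.19
3) 0.85(2.99) - 1.0(6.55) = -4.01
4) 1.4(2.99) + 1.4(4.20) + 0.6(3.09) = 11.92
5) 1.0(2.99) - 0.8(5.26) = -1.22
6) 1.4(2.99) + 1.6(5.26) + 0.5(4.20) = 14.70
7) 1.35(2.99) + 1.6(5.88) + 0.3(6.55) = 15.41
Combination 7 governs: p_u = 15.41 kPa.

15.41 kPa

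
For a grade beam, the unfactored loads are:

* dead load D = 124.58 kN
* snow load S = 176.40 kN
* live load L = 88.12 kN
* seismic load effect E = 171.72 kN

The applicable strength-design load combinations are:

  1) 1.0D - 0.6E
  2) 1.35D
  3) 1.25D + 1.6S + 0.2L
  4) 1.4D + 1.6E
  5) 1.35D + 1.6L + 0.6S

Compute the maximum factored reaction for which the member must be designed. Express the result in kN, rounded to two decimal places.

1) 1.0(124.58) - 0.6(171.72) = 21.55
2) 1.35(124.58) = 168.18
3) 1.25(124.58) + 1.6(176.40) + 0.2(88.12) = 455.59
4) 1.4(124.58) + 1.6(171.72) = 449.16
5) 1.35(124.58) + 1.6(88.12) + 0.6(176.40) = 415.02
The controlling combination is 3, giving 455.59 kN.

455.59 kN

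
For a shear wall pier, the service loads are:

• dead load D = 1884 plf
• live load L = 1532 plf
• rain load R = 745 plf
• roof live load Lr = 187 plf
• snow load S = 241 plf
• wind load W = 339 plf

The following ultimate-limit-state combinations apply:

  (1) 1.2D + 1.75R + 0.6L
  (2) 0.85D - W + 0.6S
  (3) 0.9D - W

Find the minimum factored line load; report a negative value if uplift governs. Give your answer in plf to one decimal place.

1356.6 plf

(1) 1.2(1884) + 1.75(745) + 0.6(1532) = 2260.8 + 1303.8 + 919.2 = 4483.8
(2) 0.85(1884) - 1.0(339) + 0.6(241) = 1601.4 - 339.0 + 144.6 = 1407.0
(3) 0.9(1884) - 1.0(339) = 1695.6 - 339.0 = 1356.6
Combination 3 gives the minimum: 1356.6 plf.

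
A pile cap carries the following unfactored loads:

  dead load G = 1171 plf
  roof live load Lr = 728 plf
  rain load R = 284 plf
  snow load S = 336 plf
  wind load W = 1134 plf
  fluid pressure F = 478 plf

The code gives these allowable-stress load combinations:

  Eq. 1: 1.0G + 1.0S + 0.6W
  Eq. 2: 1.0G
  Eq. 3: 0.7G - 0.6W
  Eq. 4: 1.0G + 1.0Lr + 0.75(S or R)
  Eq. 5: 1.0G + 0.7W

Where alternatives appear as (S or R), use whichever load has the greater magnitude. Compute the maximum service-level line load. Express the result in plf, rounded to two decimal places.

2187.40 plf

(S or R) → S = 336 plf.
Eq. 1: 1.0(1171) + 1.0(336) + 0.6(1134) = 1171.00 + 336.00 + 680.40 = 2187.40
Eq. 2: 1.0(1171) = 1171.00
Eq. 3: 0.7(1171) - 0.6(1134) = 819.70 - 680.40 = 139.30
Eq. 4: 1.0(1171) + 1.0(728) + 0.75(336) = 1171.00 + 728.00 + 252.00 = 2151.00
Eq. 5: 1.0(1171) + 0.7(1134) = 1171.00 + 793.80 = 1964.80
Combination 1 governs: w = 2187.40 plf.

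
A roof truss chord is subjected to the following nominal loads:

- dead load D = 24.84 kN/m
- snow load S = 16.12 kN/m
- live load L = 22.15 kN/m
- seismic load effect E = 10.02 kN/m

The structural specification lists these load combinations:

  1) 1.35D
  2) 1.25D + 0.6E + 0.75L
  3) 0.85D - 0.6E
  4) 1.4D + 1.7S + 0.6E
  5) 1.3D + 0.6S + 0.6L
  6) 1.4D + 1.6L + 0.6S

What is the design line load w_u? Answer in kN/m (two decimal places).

1) 1.35(24.84) = 33.53
2) 1.25(24.84) + 0.6(10.02) + 0.75(22.15) = 53.67
3) 0.85(24.84) - 0.6(10.02) = 15.10
4) 1.4(24.84) + 1.7(16.12) + 0.6(10.02) = 68.19
5) 1.3(24.84) + 0.6(16.12) + 0.6(22.15) = 55.25
6) 1.4(24.84) + 1.6(22.15) + 0.6(16.12) = 79.89
The controlling combination is 6, giving 79.89 kN/m.

79.89 kN/m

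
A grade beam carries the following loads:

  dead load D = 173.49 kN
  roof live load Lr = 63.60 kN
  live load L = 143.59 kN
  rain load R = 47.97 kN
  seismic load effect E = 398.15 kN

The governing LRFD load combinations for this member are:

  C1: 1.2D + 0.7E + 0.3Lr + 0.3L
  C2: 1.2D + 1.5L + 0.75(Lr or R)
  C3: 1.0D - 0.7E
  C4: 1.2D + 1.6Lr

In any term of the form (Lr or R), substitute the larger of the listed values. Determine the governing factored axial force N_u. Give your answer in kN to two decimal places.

549.05 kN

(Lr or R) → Lr = 63.60 kN.
C1: 1.2(173.49) + 0.7(398.15) + 0.3(63.60) + 0.3(143.59) = 549.05
C2: 1.2(173.49) + 1.5(143.59) + 0.75(63.60) = 471.27
C3: 1.0(173.49) - 0.7(398.15) = 173.49 - 278.71 = -105.22
C4: 1.2(173.49) + 1.6(63.60) = 208.19 + 101.76 = 309.95
Maximum is from combination 1.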